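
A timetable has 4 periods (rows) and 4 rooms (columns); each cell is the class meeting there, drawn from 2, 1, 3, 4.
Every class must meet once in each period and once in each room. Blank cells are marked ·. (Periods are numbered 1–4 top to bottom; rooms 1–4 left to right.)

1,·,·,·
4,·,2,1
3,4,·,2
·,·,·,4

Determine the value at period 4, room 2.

Period 1, room 4: period 1 has {1} and room 4 has {2, 1, 4}, leaving only 3.
Period 1, room 2: period 1 has {1, 3} and room 2 has {4}, leaving only 2.
Period 1, room 3: period 1 has {2, 1, 3} and room 3 has {2}, leaving only 4.
Period 2, room 2: period 2 has {2, 1, 4} and room 2 has {2, 4}, leaving only 3.
Period 4 already has {4} and room 2 already has {2, 3, 4}, so period 4, room 2 must be 1.

1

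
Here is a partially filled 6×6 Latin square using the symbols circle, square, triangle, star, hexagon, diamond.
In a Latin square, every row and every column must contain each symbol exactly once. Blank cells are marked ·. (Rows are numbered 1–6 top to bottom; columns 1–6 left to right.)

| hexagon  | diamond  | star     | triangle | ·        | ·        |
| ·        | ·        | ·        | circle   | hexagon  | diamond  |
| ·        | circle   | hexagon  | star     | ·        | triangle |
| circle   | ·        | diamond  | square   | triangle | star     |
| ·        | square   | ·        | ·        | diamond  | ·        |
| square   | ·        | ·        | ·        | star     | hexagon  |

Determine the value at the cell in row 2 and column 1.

Row 3, column 1: row 3 has {circle, triangle, star, hexagon} and column 1 has {circle, square, hexagon}, leaving only diamond.
Row 3, column 5: row 3 has {circle, triangle, star, hexagon, diamond} and column 5 has {triangle, star, hexagon, diamond}, leaving only square.
Row 1, column 5: row 1 has {triangle, star, hexagon, diamond} and column 5 has {square, triangle, star, hexagon, diamond}, leaving only circle.
Row 1, column 6: row 1 has {circle, triangle, star, hexagon, diamond} and column 6 has {triangle, star, hexagon, diamond}, leaving only square.
Row 4, column 2: row 4 has {circle, square, triangle, star, diamond} and column 2 has {circle, square, diamond}, leaving only hexagon.
Row 5, column 4: row 5 has {square, diamond} and column 4 has {circle, square, triangle, star}, leaving only hexagon.
Row 5, column 6: row 5 has {square, hexagon, diamond} and column 6 has {square, triangle, star, hexagon, diamond}, leaving only circle.
Row 5, column 3: row 5 has {circle, square, hexagon, diamond} and column 3 has {star, hexagon, diamond}, leaving only triangle.
Row 2, column 3: row 2 has {circle, hexagon, diamond} and column 3 has {triangle, star, hexagon, diamond}, leaving only square.
Row 5, column 1: row 5 has {circle, square, triangle, hexagon, diamond} and column 1 has {circle, square, hexagon, diamond}, leaving only star.
Row 2 already has {circle, square, hexagon, diamond} and column 1 already has {circle, square, star, hexagon, diamond}, so row 2, column 1 must be triangle.

triangle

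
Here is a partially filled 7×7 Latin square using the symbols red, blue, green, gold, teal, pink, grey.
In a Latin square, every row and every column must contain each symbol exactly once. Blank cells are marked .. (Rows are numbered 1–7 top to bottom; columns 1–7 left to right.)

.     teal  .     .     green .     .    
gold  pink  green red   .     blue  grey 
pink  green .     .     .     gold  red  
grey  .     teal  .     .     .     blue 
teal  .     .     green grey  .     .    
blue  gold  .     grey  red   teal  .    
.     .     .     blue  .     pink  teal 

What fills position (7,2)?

Row 1, column 1: row 1 has {green, teal} and column 1 has {blue, gold, teal, pink, grey}, leaving only red.
Row 1, column 6: row 1 has {red, green, teal} and column 6 has {blue, gold, teal, pink}, leaving only grey.
Row 2, column 5: row 2 has {red, blue, green, gold, pink, grey} and column 5 has {red, green, grey}, leaving only teal.
Row 3, column 4: row 3 has {red, green, gold, pink} and column 4 has {red, blue, green, grey}, leaving only teal.
Row 3, column 5: row 3 has {red, green, gold, teal, pink} and column 5 has {red, green, teal, grey}, leaving only blue.
Row 3, column 3: row 3 has {red, blue, green, gold, teal, pink} and column 3 has {green, teal}, leaving only grey.
Row 4, column 2: row 4 has {blue, teal, grey} and column 2 has {green, gold, teal, pink}, leaving only red.
Row 7 already has {blue, teal, pink} and column 2 already has {red, green, gold, teal, pink}, so row 7, column 2 must be grey.

grey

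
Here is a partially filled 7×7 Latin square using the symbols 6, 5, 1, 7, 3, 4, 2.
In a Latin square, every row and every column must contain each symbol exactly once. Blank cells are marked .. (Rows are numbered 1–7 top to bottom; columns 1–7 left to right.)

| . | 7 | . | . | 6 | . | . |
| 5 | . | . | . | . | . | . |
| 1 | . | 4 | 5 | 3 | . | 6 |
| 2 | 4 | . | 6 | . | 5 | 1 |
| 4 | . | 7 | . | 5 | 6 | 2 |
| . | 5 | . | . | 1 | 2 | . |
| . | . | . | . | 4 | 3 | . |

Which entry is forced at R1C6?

1

Row 1, column 1: row 1 has {6, 7} and column 1 has {5, 1, 4, 2}, leaving only 3.
Row 3, column 2: row 3 has {6, 5, 1, 3, 4} and column 2 has {5, 7, 4}, leaving only 2.
Row 3, column 6: row 3 has {6, 5, 1, 3, 4, 2} and column 6 has {6, 5, 3, 2}, leaving only 7.
Row 4, column 3: row 4 has {6, 5, 1, 4, 2} and column 3 has {7, 4}, leaving only 3.
Row 4, column 5: row 4 has {6, 5, 1, 3, 4, 2} and column 5 has {6, 5, 1, 3, 4}, leaving only 7.
Row 2, column 5: row 2 has {5} and column 5 has {6, 5, 1, 7, 3, 4}, leaving only 2.
Row 6, column 3: row 6 has {5, 1, 2} and column 3 has {7, 3, 4}, leaving only 6.
Row 2, column 3: row 2 has {5, 2} and column 3 has {6, 7, 3, 4}, leaving only 1.
Row 2, column 6: row 2 has {5, 1, 2} and column 6 has {6, 5, 7, 3, 2}, leaving only 4.
Row 1 already has {6, 7, 3} and column 6 already has {6, 5, 7, 3, 4, 2}, so row 1, column 6 must be 1.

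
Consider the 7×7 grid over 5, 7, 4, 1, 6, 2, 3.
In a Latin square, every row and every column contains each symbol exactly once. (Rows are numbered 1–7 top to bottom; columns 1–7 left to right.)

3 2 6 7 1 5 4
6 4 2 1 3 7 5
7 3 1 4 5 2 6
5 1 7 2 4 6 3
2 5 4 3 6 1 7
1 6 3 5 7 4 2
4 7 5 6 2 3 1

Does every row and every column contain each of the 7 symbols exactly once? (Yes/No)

Yes

Each row is a permutation of the 7 symbols, and so is each column.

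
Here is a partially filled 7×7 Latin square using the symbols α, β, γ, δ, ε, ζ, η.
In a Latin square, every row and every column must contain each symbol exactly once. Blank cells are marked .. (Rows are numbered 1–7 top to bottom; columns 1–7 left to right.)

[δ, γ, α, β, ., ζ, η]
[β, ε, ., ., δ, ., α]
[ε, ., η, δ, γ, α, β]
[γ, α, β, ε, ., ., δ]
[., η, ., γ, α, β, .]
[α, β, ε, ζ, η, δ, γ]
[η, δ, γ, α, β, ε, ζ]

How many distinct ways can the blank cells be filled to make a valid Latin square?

Row 1, column 5: eliminating its row and column leaves {ε}.
Row 2, column 3: eliminating its row and column leaves {ζ}.
Row 2, column 4: eliminating its row and column leaves {η}.
Row 2, column 6: eliminating its row and column leaves {γ, η}.
Row 3, column 2: eliminating its row and column leaves {ζ}.
Row 4, column 5: eliminating its row and column leaves {ζ}.
Row 4, column 6: eliminating its row and column leaves {η}.
Row 5, column 1: eliminating its row and column leaves {ζ}.
Row 5, column 3: eliminating its row and column leaves {δ, ζ}.
Row 5, column 7: eliminating its row and column leaves {ε}.
Only one assignment across all blanks avoids any row or column repeat, giving 1 completion.

1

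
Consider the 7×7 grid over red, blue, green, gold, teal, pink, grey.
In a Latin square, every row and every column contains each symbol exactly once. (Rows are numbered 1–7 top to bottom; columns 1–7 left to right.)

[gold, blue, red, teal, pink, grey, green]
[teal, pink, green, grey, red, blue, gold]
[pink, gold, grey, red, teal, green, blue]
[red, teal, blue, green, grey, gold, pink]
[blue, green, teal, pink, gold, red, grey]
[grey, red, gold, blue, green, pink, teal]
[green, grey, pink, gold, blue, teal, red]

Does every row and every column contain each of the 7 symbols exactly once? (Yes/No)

Each row is a permutation of the 7 symbols, and so is each column.

Yes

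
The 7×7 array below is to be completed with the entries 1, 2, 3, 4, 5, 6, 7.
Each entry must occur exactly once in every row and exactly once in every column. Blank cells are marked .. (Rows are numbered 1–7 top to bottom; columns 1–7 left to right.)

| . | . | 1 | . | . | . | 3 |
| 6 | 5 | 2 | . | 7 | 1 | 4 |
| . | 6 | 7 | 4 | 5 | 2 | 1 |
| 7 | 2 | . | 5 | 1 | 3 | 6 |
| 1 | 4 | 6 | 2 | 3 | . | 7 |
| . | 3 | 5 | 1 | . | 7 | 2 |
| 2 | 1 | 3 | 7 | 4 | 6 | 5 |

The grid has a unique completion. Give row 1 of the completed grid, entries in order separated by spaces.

Row 1, column 2: row 1 has {1, 3} and column 2 has {1, 2, 3, 4, 5, 6}, leaving only 7.
Row 1, column 4: row 1 has {1, 3, 7} and column 4 has {1, 2, 4, 5, 7}, leaving only 6.
Row 1, column 5: row 1 has {1, 3, 6, 7} and column 5 has {1, 3, 4, 5, 7}, leaving only 2.
Row 2, column 4: row 2 has {1, 2, 4, 5, 6, 7} and column 4 has {1, 2, 4, 5, 6, 7}, leaving only 3.
Row 3, column 1: row 3 has {1, 2, 4, 5, 6, 7} and column 1 has {1, 2, 6, 7}, leaving only 3.
Row 4, column 3: row 4 has {1, 2, 3, 5, 6, 7} and column 3 has {1, 2, 3, 5, 6, 7}, leaving only 4.
Row 5, column 6: row 5 has {1, 2, 3, 4, 6, 7} and column 6 has {1, 2, 3, 6, 7}, leaving only 5.
Row 1, column 6: row 1 has {1, 2, 3, 6, 7} and column 6 has {1, 2, 3, 5, 6, 7}, leaving only 4.
Row 1, column 1: row 1 has {1, 2, 3, 4, 6, 7} and column 1 has {1, 2, 3, 6, 7}, leaving only 5.
So row 1 reads: 5 7 1 6 2 4 3.

5 7 1 6 2 4 3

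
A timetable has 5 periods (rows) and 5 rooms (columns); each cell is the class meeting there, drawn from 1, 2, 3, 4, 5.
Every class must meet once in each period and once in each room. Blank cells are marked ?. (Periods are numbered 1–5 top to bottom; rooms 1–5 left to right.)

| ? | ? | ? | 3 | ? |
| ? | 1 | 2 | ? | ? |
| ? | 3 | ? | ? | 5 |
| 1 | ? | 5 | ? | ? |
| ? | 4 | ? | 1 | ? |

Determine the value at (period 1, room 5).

Period 4, room 2: period 4 has {1, 5} and room 2 has {1, 3, 4}, leaving only 2.
Period 1, room 2: period 1 has {3} and room 2 has {1, 2, 3, 4}, leaving only 5.
Period 4, room 4: period 4 has {1, 2, 5} and room 4 has {1, 3}, leaving only 4.
Period 2, room 4: period 2 has {1, 2} and room 4 has {1, 3, 4}, leaving only 5.
Period 3, room 4: period 3 has {3, 5} and room 4 has {1, 3, 4, 5}, leaving only 2.
Period 3, room 1: period 3 has {2, 3, 5} and room 1 has {1}, leaving only 4.
Period 1, room 1: period 1 has {3, 5} and room 1 has {1, 4}, leaving only 2.
Period 2, room 1: period 2 has {1, 2, 5} and room 1 has {1, 2, 4}, leaving only 3.
Period 2, room 5: period 2 has {1, 2, 3, 5} and room 5 has {5}, leaving only 4.
Period 1 already has {2, 3, 5} and room 5 already has {4, 5}, so period 1, room 5 must be 1.

1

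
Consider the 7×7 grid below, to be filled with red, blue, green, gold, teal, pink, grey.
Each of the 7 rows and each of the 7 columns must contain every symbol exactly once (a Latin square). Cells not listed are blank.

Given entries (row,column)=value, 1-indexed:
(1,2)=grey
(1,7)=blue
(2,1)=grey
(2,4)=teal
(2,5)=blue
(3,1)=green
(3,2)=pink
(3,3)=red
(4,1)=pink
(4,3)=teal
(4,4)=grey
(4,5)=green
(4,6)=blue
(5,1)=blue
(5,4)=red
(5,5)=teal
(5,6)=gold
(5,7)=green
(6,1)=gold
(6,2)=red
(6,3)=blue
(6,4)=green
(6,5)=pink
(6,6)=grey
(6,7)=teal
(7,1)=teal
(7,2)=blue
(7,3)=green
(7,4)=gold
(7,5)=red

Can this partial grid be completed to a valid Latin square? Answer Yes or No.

No

Row 5, column 2: row 5 together with column 2 already contain {red, blue, green, gold, teal, pink, grey} — every symbol — so nothing can go there. The grid has no valid completion.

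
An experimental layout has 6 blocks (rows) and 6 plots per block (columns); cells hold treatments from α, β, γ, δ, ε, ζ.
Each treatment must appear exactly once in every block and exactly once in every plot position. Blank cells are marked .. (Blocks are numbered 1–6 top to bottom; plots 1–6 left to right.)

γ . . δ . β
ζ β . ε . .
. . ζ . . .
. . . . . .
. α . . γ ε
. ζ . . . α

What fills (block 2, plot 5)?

α

Block 1, plot 2: block 1 has {β, γ, δ} and plot 2 has {α, β, ζ}, leaving only ε.
Block 1, plot 3: block 1 has {β, γ, δ, ε} and plot 3 has {ζ}, leaving only α.
Block 1, plot 5: block 1 has {α, β, γ, δ, ε} and plot 5 has {γ}, leaving only ζ.
Block 2, plot 5 is narrowed to {α, δ}.
If it were δ, then block 2, plot 6 would be left with no valid symbol.
So block 2, plot 5 must be α.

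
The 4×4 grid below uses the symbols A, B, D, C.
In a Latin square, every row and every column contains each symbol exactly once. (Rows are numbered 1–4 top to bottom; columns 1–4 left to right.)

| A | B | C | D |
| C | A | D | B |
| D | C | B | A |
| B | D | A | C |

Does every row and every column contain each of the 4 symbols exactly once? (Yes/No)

Yes

Each row is a permutation of the 4 symbols, and so is each column.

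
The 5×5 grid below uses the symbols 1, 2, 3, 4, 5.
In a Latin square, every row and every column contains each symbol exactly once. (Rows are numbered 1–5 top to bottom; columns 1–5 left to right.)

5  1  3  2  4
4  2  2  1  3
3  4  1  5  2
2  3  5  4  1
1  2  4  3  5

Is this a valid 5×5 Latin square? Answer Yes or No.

Column 2 contains 2 twice (at rows 2 and 5), so it is not a permutation.

No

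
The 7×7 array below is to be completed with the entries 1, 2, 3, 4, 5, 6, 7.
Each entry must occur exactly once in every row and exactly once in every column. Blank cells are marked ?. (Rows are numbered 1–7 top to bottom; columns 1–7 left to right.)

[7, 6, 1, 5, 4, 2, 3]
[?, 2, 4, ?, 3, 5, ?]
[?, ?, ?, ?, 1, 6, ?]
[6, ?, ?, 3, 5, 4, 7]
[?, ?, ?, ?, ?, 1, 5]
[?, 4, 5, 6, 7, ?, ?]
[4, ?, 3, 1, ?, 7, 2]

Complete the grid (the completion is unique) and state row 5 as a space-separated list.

3 7 6 4 2 1 5

Row 2, column 1: row 2 has {2, 3, 4, 5} and column 1 has {4, 6, 7}, leaving only 1.
Row 2, column 4: row 2 has {1, 2, 3, 4, 5} and column 4 has {1, 3, 5, 6}, leaving only 7.
Row 2, column 7: row 2 has {1, 2, 3, 4, 5, 7} and column 7 has {2, 3, 5, 7}, leaving only 6.
Row 3, column 7: row 3 has {1, 6} and column 7 has {2, 3, 5, 6, 7}, leaving only 4.
Row 3, column 4: row 3 has {1, 4, 6} and column 4 has {1, 3, 5, 6, 7}, leaving only 2.
Row 5, column 4: row 5 has {1, 5} and column 4 has {1, 2, 3, 5, 6, 7}, leaving only 4.
Row 3, column 3: row 3 has {1, 2, 4, 6} and column 3 has {1, 3, 4, 5}, leaving only 7.
Row 4, column 2: row 4 has {3, 4, 5, 6, 7} and column 2 has {2, 4, 6}, leaving only 1.
Row 4, column 3: row 4 has {1, 3, 4, 5, 6, 7} and column 3 has {1, 3, 4, 5, 7}, leaving only 2.
Row 5, column 3: row 5 has {1, 4, 5} and column 3 has {1, 2, 3, 4, 5, 7}, leaving only 6.
Row 5, column 5: row 5 has {1, 4, 5, 6} and column 5 has {1, 3, 4, 5, 7}, leaving only 2.
Row 5, column 1: row 5 has {1, 2, 4, 5, 6} and column 1 has {1, 4, 6, 7}, leaving only 3.
Row 5, column 2: row 5 has {1, 2, 3, 4, 5, 6} and column 2 has {1, 2, 4, 6}, leaving only 7.
So row 5 reads: 3 7 6 4 2 1 5.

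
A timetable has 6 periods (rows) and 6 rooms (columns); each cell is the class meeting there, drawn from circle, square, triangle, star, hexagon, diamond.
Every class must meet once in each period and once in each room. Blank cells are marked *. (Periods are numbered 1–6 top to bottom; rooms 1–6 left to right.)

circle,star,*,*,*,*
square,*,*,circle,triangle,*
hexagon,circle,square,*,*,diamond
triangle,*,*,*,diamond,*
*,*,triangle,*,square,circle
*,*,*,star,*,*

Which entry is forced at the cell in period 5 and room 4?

diamond

Period 1, room 5: period 1 has {circle, star} and room 5 has {square, triangle, diamond}, leaving only hexagon.
Period 1, room 3: period 1 has {circle, star, hexagon} and room 3 has {square, triangle}, leaving only diamond.
Period 3, room 4: period 3 has {circle, square, hexagon, diamond} and room 4 has {circle, star}, leaving only triangle.
Period 1, room 4: period 1 has {circle, star, hexagon, diamond} and room 4 has {circle, triangle, star}, leaving only square.
Period 1, room 6: period 1 has {circle, square, star, hexagon, diamond} and room 6 has {circle, diamond}, leaving only triangle.
Period 3, room 5: period 3 has {circle, square, triangle, hexagon, diamond} and room 5 has {square, triangle, hexagon, diamond}, leaving only star.
Period 4, room 4: period 4 has {triangle, diamond} and room 4 has {circle, square, triangle, star}, leaving only hexagon.
Period 5 already has {circle, square, triangle} and room 4 already has {circle, square, triangle, star, hexagon}, so period 5, room 4 must be diamond.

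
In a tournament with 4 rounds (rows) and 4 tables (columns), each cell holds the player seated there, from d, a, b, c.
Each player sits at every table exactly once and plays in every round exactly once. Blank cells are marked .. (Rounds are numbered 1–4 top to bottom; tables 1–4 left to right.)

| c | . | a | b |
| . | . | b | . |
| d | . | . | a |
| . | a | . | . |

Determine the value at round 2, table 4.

d

Round 1, table 2: round 1 has {a, b, c} and table 2 has {a}, leaving only d.
Round 2, table 1: round 2 has {b} and table 1 has {d, c}, leaving only a.
Round 2, table 2: round 2 has {a, b} and table 2 has {d, a}, leaving only c.
Round 2 already has {a, b, c} and table 4 already has {a, b}, so round 2, table 4 must be d.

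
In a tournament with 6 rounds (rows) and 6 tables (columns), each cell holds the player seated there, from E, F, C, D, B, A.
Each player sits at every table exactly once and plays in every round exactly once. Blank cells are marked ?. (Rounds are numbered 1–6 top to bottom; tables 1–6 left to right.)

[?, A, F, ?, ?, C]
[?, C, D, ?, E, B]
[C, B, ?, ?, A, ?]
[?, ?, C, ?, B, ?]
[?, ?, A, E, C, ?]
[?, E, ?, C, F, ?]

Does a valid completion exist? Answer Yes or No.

No round or table among the givens repeats a symbol, and propagating forced cells runs into no contradiction.
One valid completion exists (for instance, E A F B D C / F C D A E B / C B E D A F / A D C F B E / B F A E C D / D E B C F A).

Yes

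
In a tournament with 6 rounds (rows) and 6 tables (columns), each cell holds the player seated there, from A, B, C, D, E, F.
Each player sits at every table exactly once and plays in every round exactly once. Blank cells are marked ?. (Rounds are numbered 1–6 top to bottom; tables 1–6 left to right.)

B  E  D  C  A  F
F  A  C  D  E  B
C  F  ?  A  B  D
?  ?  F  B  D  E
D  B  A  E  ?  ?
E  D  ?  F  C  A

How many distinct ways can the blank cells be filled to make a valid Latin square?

1

Round 3, table 3: eliminating its round and table leaves {E}.
Round 4, table 1: eliminating its round and table leaves {A}.
Round 4, table 2: eliminating its round and table leaves {C}.
Round 5, table 5: eliminating its round and table leaves {F}.
Round 5, table 6: eliminating its round and table leaves {C}.
Round 6, table 3: eliminating its round and table leaves {B}.
Only one assignment across all blanks avoids any round or table repeat, giving 1 completion.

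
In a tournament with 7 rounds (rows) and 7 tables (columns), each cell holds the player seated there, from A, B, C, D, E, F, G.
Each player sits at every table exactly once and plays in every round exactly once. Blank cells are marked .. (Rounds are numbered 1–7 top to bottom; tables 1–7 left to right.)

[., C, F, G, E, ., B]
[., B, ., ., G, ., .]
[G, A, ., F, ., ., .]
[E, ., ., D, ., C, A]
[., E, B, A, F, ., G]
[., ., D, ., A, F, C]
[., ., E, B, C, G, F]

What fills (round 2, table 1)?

Round 3, table 3: round 3 has {A, F, G} and table 3 has {B, D, E, F}, leaving only C.
Round 2, table 3: round 2 has {B, G} and table 3 has {B, C, D, E, F}, leaving only A.
Round 4, table 3: round 4 has {A, C, D, E} and table 3 has {A, B, C, D, E, F}, leaving only G.
Round 4, table 2: round 4 has {A, C, D, E, G} and table 2 has {A, B, C, E}, leaving only F.
Round 4, table 5: round 4 has {A, C, D, E, F, G} and table 5 has {A, C, E, F, G}, leaving only B.
Round 3, table 5: round 3 has {A, C, F, G} and table 5 has {A, B, C, E, F, G}, leaving only D.
Round 3, table 7: round 3 has {A, C, D, F, G} and table 7 has {A, B, C, F, G}, leaving only E.
Round 2, table 7: round 2 has {A, B, G} and table 7 has {A, B, C, E, F, G}, leaving only D.
Round 2, table 6: round 2 has {A, B, D, G} and table 6 has {C, F, G}, leaving only E.
Round 2, table 4: round 2 has {A, B, D, E, G} and table 4 has {A, B, D, F, G}, leaving only C.
Round 2 already has {A, B, C, D, E, G} and table 1 already has {E, G}, so round 2, table 1 must be F.

F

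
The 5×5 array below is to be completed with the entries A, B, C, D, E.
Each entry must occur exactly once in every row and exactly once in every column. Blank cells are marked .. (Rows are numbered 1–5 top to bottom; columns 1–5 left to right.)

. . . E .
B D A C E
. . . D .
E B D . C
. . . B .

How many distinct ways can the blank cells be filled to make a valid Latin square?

6

Row 1, column 1: eliminating its row and column leaves {A, C, D}.
Row 1, column 2: eliminating its row and column leaves {A, C}.
Row 1, column 3: eliminating its row and column leaves {B, C}.
Row 1, column 5: eliminating its row and column leaves {A, B, D}.
Row 3, column 1: eliminating its row and column leaves {A, C}.
Row 3, column 2: eliminating its row and column leaves {A, C, E}.
Row 3, column 3: eliminating its row and column leaves {B, C, E}.
Row 3, column 5: eliminating its row and column leaves {A, B}.
Row 4, column 4: eliminating its row and column leaves {A}.
Row 5, column 1: eliminating its row and column leaves {A, C, D}.
Row 5, column 2: eliminating its row and column leaves {A, C, E}.
Row 5, column 3: eliminating its row and column leaves {C, E}.
Row 5, column 5: eliminating its row and column leaves {A, D}.
Enumerating the assignments across these blanks that avoid any row or column repeat gives 6 completions.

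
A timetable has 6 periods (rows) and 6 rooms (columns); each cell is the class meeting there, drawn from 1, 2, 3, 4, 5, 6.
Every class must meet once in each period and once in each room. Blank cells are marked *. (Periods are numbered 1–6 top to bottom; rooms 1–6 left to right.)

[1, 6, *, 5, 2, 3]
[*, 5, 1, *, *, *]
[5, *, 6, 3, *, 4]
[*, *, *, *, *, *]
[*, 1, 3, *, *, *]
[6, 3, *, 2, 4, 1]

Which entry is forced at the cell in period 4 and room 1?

Period 1, room 3: period 1 has {1, 2, 3, 5, 6} and room 3 has {1, 3, 6}, leaving only 4.
Period 3, room 2: period 3 has {3, 4, 5, 6} and room 2 has {1, 3, 5, 6}, leaving only 2.
Period 3, room 5: period 3 has {2, 3, 4, 5, 6} and room 5 has {2, 4}, leaving only 1.
Period 4, room 2: period 4 has {} and room 2 has {1, 2, 3, 5, 6}, leaving only 4.
Period 6, room 3: period 6 has {1, 2, 3, 4, 6} and room 3 has {1, 3, 4, 6}, leaving only 5.
Period 4, room 3: period 4 has {4} and room 3 has {1, 3, 4, 5, 6}, leaving only 2.
Period 4 already has {2, 4} and room 1 already has {1, 5, 6}, so period 4, room 1 must be 3.

3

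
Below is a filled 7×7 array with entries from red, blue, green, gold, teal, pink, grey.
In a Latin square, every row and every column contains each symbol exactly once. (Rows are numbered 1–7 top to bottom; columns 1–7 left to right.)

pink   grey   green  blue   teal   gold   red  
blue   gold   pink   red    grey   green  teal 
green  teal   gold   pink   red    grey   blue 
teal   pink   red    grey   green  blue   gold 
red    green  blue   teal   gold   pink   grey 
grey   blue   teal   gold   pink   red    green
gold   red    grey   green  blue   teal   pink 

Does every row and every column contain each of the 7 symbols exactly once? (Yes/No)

Each row is a permutation of the 7 symbols, and so is each column.

Yes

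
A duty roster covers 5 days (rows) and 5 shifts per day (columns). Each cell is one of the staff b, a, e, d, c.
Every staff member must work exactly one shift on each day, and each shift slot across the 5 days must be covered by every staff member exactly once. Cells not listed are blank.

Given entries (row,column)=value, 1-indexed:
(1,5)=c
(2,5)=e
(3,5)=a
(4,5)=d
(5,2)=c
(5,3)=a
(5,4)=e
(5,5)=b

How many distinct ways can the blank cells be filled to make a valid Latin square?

56

Day 1, shift 1: eliminating its day and shift leaves {b, a, e, d}.
Day 1, shift 2: eliminating its day and shift leaves {b, a, e, d}.
Day 1, shift 3: eliminating its day and shift leaves {b, e, d}.
Day 1, shift 4: eliminating its day and shift leaves {b, a, d}.
Day 2, shift 1: eliminating its day and shift leaves {b, a, d, c}.
Day 2, shift 2: eliminating its day and shift leaves {b, a, d}.
Day 2, shift 3: eliminating its day and shift leaves {b, d, c}.
Day 2, shift 4: eliminating its day and shift leaves {b, a, d, c}.
Day 3, shift 1: eliminating its day and shift leaves {b, e, d, c}.
Day 3, shift 2: eliminating its day and shift leaves {b, e, d}.
Day 3, shift 3: eliminating its day and shift leaves {b, e, d, c}.
Day 3, shift 4: eliminating its day and shift leaves {b, d, c}.
Day 4, shift 1: eliminating its day and shift leaves {b, a, e, c}.
Day 4, shift 2: eliminating its day and shift leaves {b, a, e}.
Day 4, shift 3: eliminating its day and shift leaves {b, e, c}.
Day 4, shift 4: eliminating its day and shift leaves {b, a, c}.
Day 5, shift 1: eliminating its day and shift leaves {d}.
Enumerating the assignments across these blanks that avoid any day or shift repeat gives 56 completions.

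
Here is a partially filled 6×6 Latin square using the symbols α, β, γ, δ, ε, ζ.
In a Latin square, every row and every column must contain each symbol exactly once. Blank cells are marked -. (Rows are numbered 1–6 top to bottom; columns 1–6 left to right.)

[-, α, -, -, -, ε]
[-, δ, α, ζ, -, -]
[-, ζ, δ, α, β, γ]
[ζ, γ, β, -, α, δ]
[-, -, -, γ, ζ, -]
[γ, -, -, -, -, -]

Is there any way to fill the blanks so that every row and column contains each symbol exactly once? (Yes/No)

No

Row 2, column 6: row 2 has {α, δ, ζ} and column 6 has {γ, δ, ε}, so it must be β.
Row 2, column 1: row 2 has {α, β, δ, ζ} and column 1 has {γ, ζ}, so it must be ε.
Now row 3, column 1: row 3 together with column 1 already contain {α, β, γ, δ, ε, ζ} — every symbol — so nothing can go there. The grid has no valid completion.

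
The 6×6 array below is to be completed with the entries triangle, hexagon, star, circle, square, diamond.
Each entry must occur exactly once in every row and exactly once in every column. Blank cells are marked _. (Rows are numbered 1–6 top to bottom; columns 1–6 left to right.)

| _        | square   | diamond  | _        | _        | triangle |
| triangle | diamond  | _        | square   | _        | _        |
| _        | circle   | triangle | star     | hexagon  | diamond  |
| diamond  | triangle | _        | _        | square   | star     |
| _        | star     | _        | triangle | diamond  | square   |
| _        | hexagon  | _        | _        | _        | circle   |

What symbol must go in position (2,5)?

Row 2, column 6: row 2 has {triangle, square, diamond} and column 6 has {triangle, star, circle, square, diamond}, leaving only hexagon.
Row 3, column 1: row 3 has {triangle, hexagon, star, circle, diamond} and column 1 has {triangle, diamond}, leaving only square.
Row 6, column 1: row 6 has {hexagon, circle} and column 1 has {triangle, square, diamond}, leaving only star.
Row 6, column 3: row 6 has {hexagon, star, circle} and column 3 has {triangle, diamond}, leaving only square.
Row 6, column 4: row 6 has {hexagon, star, circle, square} and column 4 has {triangle, star, square}, leaving only diamond.
Row 6, column 5: row 6 has {hexagon, star, circle, square, diamond} and column 5 has {hexagon, square, diamond}, leaving only triangle.
Row 2, column 5 is narrowed to {star, circle}.
If it were star, then row 1, column 4 would be left with no valid symbol.
So row 2, column 5 must be circle.

circle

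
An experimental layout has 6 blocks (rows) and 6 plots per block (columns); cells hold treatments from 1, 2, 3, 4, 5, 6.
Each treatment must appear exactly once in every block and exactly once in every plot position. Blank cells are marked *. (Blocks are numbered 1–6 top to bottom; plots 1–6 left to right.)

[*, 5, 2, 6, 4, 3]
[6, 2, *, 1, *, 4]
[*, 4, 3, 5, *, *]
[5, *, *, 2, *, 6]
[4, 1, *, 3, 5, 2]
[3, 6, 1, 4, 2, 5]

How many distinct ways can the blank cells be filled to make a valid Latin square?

1

Block 1, plot 1: eliminating its block and plot leaves {1}.
Block 2, plot 3: eliminating its block and plot leaves {5}.
Block 2, plot 5: eliminating its block and plot leaves {3}.
Block 3, plot 1: eliminating its block and plot leaves {1, 2}.
Block 3, plot 5: eliminating its block and plot leaves {1, 6}.
Block 3, plot 6: eliminating its block and plot leaves {1}.
Block 4, plot 2: eliminating its block and plot leaves {3}.
Block 4, plot 3: eliminating its block and plot leaves {4}.
Block 4, plot 5: eliminating its block and plot leaves {1, 3}.
Block 5, plot 3: eliminating its block and plot leaves {6}.
Only one assignment across all blanks avoids any block or plot repeat, giving 1 completion.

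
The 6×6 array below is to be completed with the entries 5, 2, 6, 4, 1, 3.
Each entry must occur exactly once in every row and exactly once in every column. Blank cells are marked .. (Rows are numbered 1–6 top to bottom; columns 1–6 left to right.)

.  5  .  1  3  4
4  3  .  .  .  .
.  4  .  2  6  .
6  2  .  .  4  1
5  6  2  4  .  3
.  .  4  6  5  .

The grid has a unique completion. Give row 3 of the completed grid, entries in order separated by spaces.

Row 3, column 6: row 3 has {2, 6, 4} and column 6 has {4, 1, 3}, leaving only 5.
Row 1, column 1: row 1 has {5, 4, 1, 3} and column 1 has {5, 6, 4}, leaving only 2.
Row 1, column 3: row 1 has {5, 2, 4, 1, 3} and column 3 has {2, 4}, leaving only 6.
Row 2, column 4: row 2 has {4, 3} and column 4 has {2, 6, 4, 1}, leaving only 5.
Row 2, column 3: row 2 has {5, 4, 3} and column 3 has {2, 6, 4}, leaving only 1.
Row 3, column 3: row 3 has {5, 2, 6, 4} and column 3 has {2, 6, 4, 1}, leaving only 3.
Row 3, column 1: row 3 has {5, 2, 6, 4, 3} and column 1 has {5, 2, 6, 4}, leaving only 1.
So row 3 reads: 1 4 3 2 6 5.

1 4 3 2 6 5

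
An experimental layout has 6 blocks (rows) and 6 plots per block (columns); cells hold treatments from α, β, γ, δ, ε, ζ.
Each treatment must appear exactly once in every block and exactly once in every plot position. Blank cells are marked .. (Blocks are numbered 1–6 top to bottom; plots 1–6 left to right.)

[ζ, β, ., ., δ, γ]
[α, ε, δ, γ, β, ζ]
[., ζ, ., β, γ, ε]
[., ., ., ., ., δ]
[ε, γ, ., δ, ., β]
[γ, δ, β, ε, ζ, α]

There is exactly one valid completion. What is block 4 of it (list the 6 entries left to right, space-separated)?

β α γ ζ ε δ

Block 4, plot 1: block 4 has {δ} and plot 1 has {α, γ, ε, ζ}, leaving only β.
Block 4, plot 2: block 4 has {β, δ} and plot 2 has {β, γ, δ, ε, ζ}, leaving only α.
Block 4, plot 4: block 4 has {α, β, δ} and plot 4 has {β, γ, δ, ε}, leaving only ζ.
Block 4, plot 5: block 4 has {α, β, δ, ζ} and plot 5 has {β, γ, δ, ζ}, leaving only ε.
Block 4, plot 3: block 4 has {α, β, δ, ε, ζ} and plot 3 has {β, δ}, leaving only γ.
So block 4 reads: β α γ ζ ε δ.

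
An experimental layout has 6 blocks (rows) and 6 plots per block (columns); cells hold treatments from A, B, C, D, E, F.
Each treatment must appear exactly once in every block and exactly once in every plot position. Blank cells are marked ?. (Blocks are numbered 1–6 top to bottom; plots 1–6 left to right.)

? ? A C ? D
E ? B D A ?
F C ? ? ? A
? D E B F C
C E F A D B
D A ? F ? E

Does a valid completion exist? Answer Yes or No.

No

Block 1, plot 1: block 1 has {A, C, D} and plot 1 has {C, D, E, F}, so it must be B.
Block 1, plot 2: block 1 has {A, B, C, D} and plot 2 has {A, C, D, E}, so it must be F.
Now block 2, plot 2: block 2 together with plot 2 already contain {A, B, C, D, E, F} — every symbol — so nothing can go there. The grid has no valid completion.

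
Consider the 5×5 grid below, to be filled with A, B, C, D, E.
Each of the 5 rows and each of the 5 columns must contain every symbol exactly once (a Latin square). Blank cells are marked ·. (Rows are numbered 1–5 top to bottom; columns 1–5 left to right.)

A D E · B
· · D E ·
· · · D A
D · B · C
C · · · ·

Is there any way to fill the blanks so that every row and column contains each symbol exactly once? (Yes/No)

No

Row 2, column 5: row 2 together with column 5 already contain {A, B, C, D, E} — every symbol — so nothing can go there. The grid has no valid completion.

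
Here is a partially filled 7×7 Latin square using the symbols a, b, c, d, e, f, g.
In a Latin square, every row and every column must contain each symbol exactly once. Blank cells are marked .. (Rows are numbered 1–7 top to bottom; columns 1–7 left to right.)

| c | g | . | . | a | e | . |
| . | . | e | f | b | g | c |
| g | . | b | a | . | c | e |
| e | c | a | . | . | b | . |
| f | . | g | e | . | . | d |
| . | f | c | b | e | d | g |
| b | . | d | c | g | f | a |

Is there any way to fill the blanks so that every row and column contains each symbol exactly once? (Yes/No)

No row or column among the givens repeats a symbol, and propagating forced cells runs into no contradiction.
One valid completion exists (for instance, c g f d a e b / d a e f b g c / g d b a f c e / e c a g d b f / f b g e c a d / a f c b e d g / b e d c g f a).

Yes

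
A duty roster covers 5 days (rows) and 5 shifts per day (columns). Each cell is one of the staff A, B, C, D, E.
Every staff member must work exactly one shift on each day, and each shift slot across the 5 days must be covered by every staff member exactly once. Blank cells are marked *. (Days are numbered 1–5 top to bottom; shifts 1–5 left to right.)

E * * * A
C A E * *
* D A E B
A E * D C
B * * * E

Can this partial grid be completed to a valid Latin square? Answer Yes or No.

Day 3, shift 1: day 3 together with shift 1 already contain {A, B, C, D, E} — every symbol — so nothing can go there. The grid has no valid completion.

No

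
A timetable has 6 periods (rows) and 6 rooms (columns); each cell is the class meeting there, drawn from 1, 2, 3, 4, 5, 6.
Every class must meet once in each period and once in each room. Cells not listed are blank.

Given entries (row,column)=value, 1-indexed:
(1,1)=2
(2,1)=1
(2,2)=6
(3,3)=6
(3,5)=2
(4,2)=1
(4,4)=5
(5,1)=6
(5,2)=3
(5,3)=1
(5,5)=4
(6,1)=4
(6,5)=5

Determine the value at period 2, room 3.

5

Period 2, room 5: period 2 has {1, 6} and room 5 has {2, 4, 5}, leaving only 3.
Period 4, room 1: period 4 has {1, 5} and room 1 has {1, 2, 4, 6}, leaving only 3.
Period 3, room 1: period 3 has {2, 6} and room 1 has {1, 2, 3, 4, 6}, leaving only 5.
Period 3, room 2: period 3 has {2, 5, 6} and room 2 has {1, 3, 6}, leaving only 4.
Period 1, room 2: period 1 has {2} and room 2 has {1, 3, 4, 6}, leaving only 5.
Period 4, room 5: period 4 has {1, 3, 5} and room 5 has {2, 3, 4, 5}, leaving only 6.
Period 1, room 5: period 1 has {2, 5} and room 5 has {2, 3, 4, 5, 6}, leaving only 1.
Period 5, room 4: period 5 has {1, 3, 4, 6} and room 4 has {5}, leaving only 2.
Period 2, room 4: period 2 has {1, 3, 6} and room 4 has {2, 5}, leaving only 4.
Period 5, room 6: period 5 has {1, 2, 3, 4, 6} and room 6 has {}, leaving only 5.
Period 2, room 6: period 2 has {1, 3, 4, 6} and room 6 has {5}, leaving only 2.
Period 2 already has {1, 2, 3, 4, 6} and room 3 already has {1, 6}, so period 2, room 3 must be 5.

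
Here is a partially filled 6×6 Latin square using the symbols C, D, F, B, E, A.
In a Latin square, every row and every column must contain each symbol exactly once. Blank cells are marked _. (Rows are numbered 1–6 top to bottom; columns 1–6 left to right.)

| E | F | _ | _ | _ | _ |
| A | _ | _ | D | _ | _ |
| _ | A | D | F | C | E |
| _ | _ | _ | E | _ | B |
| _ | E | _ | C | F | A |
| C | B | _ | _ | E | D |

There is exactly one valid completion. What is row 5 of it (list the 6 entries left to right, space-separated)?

Row 5, column 3: row 5 has {C, F, E, A} and column 3 has {D}, leaving only B.
Row 5, column 1: row 5 has {C, F, B, E, A} and column 1 has {C, E, A}, leaving only D.
So row 5 reads: D E B C F A.

D E B C F A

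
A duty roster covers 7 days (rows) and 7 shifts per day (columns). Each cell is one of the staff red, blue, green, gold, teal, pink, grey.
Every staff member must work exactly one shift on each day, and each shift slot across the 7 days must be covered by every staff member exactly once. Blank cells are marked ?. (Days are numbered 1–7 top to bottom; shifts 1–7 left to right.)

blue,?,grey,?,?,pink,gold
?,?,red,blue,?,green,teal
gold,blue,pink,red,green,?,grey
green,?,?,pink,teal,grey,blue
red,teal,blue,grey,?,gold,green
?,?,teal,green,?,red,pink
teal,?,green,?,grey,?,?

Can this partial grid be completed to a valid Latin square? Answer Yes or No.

No day or shift among the givens repeats a symbol, and propagating forced cells runs into no contradiction.
One valid completion exists (for instance, blue green grey teal red pink gold / pink grey red blue gold green teal / gold blue pink red green teal grey / green red gold pink teal grey blue / red teal blue grey pink gold green / grey gold teal green blue red pink / teal pink green gold grey blue red).

Yes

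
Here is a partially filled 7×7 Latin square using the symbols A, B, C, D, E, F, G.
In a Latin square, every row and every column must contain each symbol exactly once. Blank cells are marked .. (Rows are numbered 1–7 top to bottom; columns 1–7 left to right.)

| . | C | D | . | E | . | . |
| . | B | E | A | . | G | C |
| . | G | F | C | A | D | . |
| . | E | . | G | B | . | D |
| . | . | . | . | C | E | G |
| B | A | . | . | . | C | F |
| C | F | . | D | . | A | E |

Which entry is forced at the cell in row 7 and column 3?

B

Row 3, column 1: row 3 has {A, C, D, F, G} and column 1 has {B, C}, leaving only E.
Row 3, column 7: row 3 has {A, C, D, E, F, G} and column 7 has {C, D, E, F, G}, leaving only B.
Row 1, column 7: row 1 has {C, D, E} and column 7 has {B, C, D, E, F, G}, leaving only A.
Row 4, column 6: row 4 has {B, D, E, G} and column 6 has {A, C, D, E, G}, leaving only F.
Row 1, column 6: row 1 has {A, C, D, E} and column 6 has {A, C, D, E, F, G}, leaving only B.
Row 1, column 4: row 1 has {A, B, C, D, E} and column 4 has {A, C, D, G}, leaving only F.
Row 1, column 1: row 1 has {A, B, C, D, E, F} and column 1 has {B, C, E}, leaving only G.
Row 4, column 1: row 4 has {B, D, E, F, G} and column 1 has {B, C, E, G}, leaving only A.
Row 4, column 3: row 4 has {A, B, D, E, F, G} and column 3 has {D, E, F}, leaving only C.
Row 5, column 2: row 5 has {C, E, G} and column 2 has {A, B, C, E, F, G}, leaving only D.
Row 5, column 1: row 5 has {C, D, E, G} and column 1 has {A, B, C, E, G}, leaving only F.
Row 2, column 1: row 2 has {A, B, C, E, G} and column 1 has {A, B, C, E, F, G}, leaving only D.
Row 2, column 5: row 2 has {A, B, C, D, E, G} and column 5 has {A, B, C, E}, leaving only F.
Row 5, column 4: row 5 has {C, D, E, F, G} and column 4 has {A, C, D, F, G}, leaving only B.
Row 5, column 3: row 5 has {B, C, D, E, F, G} and column 3 has {C, D, E, F}, leaving only A.
Row 6, column 3: row 6 has {A, B, C, F} and column 3 has {A, C, D, E, F}, leaving only G.
Row 7 already has {A, C, D, E, F} and column 3 already has {A, C, D, E, F, G}, so row 7, column 3 must be B.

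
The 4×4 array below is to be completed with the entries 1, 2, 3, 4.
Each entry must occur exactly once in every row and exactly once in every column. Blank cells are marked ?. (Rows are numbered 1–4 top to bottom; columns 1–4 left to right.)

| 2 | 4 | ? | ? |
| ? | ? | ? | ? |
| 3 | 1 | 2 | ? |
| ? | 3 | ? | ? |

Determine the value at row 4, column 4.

2

Row 2, column 2: row 2 has {} and column 2 has {1, 3, 4}, leaving only 2.
Row 3, column 4: row 3 has {1, 2, 3} and column 4 has {}, leaving only 4.
Row 4, column 4 is narrowed to {1, 2}.
If it were 1, then row 2, column 4 would be left with no valid symbol.
So row 4, column 4 must be 2.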